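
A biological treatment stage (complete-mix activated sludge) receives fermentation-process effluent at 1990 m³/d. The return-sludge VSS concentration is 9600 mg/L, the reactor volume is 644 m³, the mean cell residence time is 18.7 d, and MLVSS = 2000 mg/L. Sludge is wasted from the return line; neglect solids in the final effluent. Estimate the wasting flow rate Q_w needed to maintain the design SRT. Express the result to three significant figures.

Q_w ≈ 7.17 m³/d

Q_w = (V·X)/(θ_c X_r) = 644.0 × 2000 / (18.7 × 9600) = 7.175 m³/d.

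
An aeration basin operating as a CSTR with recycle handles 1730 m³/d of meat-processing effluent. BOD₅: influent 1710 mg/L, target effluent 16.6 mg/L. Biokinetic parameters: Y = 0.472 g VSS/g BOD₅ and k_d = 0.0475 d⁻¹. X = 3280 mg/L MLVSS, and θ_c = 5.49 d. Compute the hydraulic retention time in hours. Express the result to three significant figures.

Rearranging the biomass balance for a CMAS with decay, V = Y·Q·ΔS·θ_c / [X·(1+k_d θ_c)] = 0.472 × 1730 × (1710 − 16.6) × 5.49 / [3280 × (1 + 0.0475 × 5.49)] = 7.59×10^6 / 4135 = 1836 m³.
HRT = V/Q = 1836 m³ / 1730 m³·d⁻¹ = 1.061 d × 24 = 25.47 h.

τ ≈ 25.5 h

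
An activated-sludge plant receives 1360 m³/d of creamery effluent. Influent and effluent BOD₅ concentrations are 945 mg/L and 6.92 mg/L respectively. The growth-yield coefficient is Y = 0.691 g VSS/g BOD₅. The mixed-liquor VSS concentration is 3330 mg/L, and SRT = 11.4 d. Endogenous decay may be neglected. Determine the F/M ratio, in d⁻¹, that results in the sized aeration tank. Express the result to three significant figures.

F/M ≈ 0.128 d⁻¹

V·X = Y·Q·ΔS·θ_c gives V = 0.691 × 1360 × (945 − 6.92) × 11.4 / 3330 = 3018 m³.
F/M = applied load / biomass = Q·S₀/(V·X) = 1360 × 945 / (3018 × 3330) = 0.1279 d⁻¹.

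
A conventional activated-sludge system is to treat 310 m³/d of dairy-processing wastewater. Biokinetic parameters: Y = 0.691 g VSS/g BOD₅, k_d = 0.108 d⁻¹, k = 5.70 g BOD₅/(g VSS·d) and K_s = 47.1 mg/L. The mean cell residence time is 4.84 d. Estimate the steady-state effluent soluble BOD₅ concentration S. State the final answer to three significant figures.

From the Monod/SRT balance for a CMAS, S = K_s·(1+k_d θ_c)/[θ_c·(Y k − k_d) − 1] = 47.1 × (1 + 0.108 × 4.84) / [4.84 × (0.691 × 5.70 − 0.108) − 1] = 71.72 / 17.54 = 4.089 mg/L.

S ≈ 4.09 mg/L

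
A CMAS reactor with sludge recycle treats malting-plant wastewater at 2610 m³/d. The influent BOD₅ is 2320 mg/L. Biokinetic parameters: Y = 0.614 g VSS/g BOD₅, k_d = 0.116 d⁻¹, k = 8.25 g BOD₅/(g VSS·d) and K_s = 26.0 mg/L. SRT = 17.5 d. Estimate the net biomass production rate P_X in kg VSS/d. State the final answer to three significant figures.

P_X ≈ 1230 kg VSS/d

From the Monod/SRT balance for a CMAS, S = K_s·(1+k_d θ_c)/[θ_c·(Y k − k_d) − 1] = 26.0 × (1 + 0.116 × 17.5) / [17.5 × (0.614 × 8.25 − 0.116) − 1] = 78.78 / 85.62 = 0.9202 mg/L.
Correct the yield for decay: Y_obs = Y/(1 + k_d θ_c) = 0.614 / (1 + 0.116 × 17.5) = 0.614 / 3.030 = 0.2026.
Substrate removed = Q·(S₀ − S) = 2610 m³/d × (2320 − 0.920) g/m³ = 6.05×10^6 g/d = 6053 kg/d.
Biomass produced: P_X = Y_obs·Q·ΔS = 0.2026 × 6053 ≈ 1227 kg VSS/d.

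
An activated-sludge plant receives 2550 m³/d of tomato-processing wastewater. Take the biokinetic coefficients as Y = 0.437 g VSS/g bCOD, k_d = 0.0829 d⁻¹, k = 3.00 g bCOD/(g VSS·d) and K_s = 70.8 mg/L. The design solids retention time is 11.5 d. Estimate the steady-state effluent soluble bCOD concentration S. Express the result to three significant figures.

For a completely mixed reactor with recycle the Lawrence–McCarty relation gives S = K_s·(1 + k_d·θ_c) / [θ_c·(Y·k − k_d) − 1] = 70.8 × (1 + 0.0829 × 11.5) / [11.5 × (0.437 × 3.00 − 0.0829) − 1] = 138.3 / 13.12 = 10.54 mg/L.

S ≈ 10.5 mg/L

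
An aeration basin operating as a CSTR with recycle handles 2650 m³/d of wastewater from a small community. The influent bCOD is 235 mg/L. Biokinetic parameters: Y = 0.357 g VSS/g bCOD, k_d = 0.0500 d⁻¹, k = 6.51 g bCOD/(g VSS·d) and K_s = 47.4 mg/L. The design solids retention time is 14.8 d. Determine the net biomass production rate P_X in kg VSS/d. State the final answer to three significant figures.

P_X ≈ 126 kg VSS/d

Effluent substrate depends only on kinetics and SRT: S = K_s(1 + k_d θ_c) / [θ_c(Yk − k_d) − 1] = 47.4 × (1 + 0.0500 × 14.8) / [14.8 × (0.357 × 6.51 − 0.0500) − 1] = 82.48 / 32.66 = 2.526 mg/L.
Y_obs = Y / (1 + k_d θ_c) = 0.357 / (1 + 0.0500 × 14.8) = 0.357 / 1.740 = 0.2052.
Q·(S₀ − S) = 2650 × (235 − 2.53) × 10⁻³ = 616.0 kg/d removed.
So the net sludge growth is P_X = 0.2052 × 616.0 = 126.4 kg VSS/d.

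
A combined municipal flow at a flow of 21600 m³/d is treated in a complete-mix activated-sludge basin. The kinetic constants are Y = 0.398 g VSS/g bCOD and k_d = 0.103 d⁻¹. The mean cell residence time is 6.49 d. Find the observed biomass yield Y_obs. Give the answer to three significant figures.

Y_obs ≈ 0.239 g VSS/g bCOD

Observed yield with endogenous decay: Y_obs = Y / (1 + k_d·θ_c) = 0.398 / (1 + 0.103 × 6.49) = 0.398 / 1.668 = 0.2385 g VSS/g bCOD.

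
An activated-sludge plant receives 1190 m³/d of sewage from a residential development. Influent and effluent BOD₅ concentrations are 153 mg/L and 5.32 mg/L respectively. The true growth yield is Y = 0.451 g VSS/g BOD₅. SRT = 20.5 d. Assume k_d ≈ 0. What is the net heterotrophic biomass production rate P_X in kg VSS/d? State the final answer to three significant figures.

With endogenous decay neglected, the observed yield equals the true yield: Y_obs = Y = 0.451 g VSS/g BOD₅.
Q·(S₀ − S) = 1190 × (153 − 5.32) × 10⁻³ = 175.7 kg/d removed.
P_X = Y_obs · Q(S₀ − S) = 0.4510 × 175.7 = 79.26 kg VSS/d.

P_X ≈ 79.3 kg VSS/d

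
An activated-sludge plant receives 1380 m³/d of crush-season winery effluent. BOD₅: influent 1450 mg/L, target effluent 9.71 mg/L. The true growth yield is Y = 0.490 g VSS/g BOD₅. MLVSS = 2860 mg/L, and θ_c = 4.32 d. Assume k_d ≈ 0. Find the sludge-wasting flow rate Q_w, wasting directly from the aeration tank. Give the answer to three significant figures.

Q_w ≈ 341 m³/d

V·X = Y·Q·ΔS·θ_c gives V = 0.490 × 1380 × (1450 − 9.71) × 4.32 / 2860 = 1471 m³.
With mixed-liquor wasting, θ_c = V/Q_w, so Q_w = V/θ_c = 1471/4.32 = 340.5 m³/d.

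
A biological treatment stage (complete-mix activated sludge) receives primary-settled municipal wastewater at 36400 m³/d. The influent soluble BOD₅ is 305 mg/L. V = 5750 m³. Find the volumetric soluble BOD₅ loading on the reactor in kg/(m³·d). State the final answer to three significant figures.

L_v ≈ 1.93 kg soluble BOD₅/(m³·d)

Applied soluble BOD₅ load per unit volume = Q·S₀/V = (36400 × 305/1000)/5750 = 1.931 kg soluble BOD₅·m⁻³·d⁻¹.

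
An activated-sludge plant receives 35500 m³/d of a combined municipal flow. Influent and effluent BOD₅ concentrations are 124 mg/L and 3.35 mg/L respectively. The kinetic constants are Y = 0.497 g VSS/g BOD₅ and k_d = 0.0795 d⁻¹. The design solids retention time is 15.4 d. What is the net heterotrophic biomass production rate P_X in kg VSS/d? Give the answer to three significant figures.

P_X ≈ 957 kg VSS/d

Correct the yield for decay: Y_obs = Y/(1 + k_d θ_c) = 0.497 / (1 + 0.0795 × 15.4) = 0.497 / 2.224 = 0.2234.
Mass of BOD₅ removed per day: Q(S₀ − S) = 35500 × 120.7 g/m³ = 4283 kg/d.
Net biomass production P_X = Y_obs × Q·(S₀ − S) = 0.2234 × 4283 = 957.0 kg VSS/d.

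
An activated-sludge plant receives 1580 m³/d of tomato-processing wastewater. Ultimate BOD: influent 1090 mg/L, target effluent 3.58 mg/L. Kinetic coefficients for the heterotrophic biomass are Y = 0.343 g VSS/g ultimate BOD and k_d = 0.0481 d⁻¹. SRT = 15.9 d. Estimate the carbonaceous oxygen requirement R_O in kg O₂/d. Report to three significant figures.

R_O ≈ 1240 kg O₂/d

The observed yield is Y_obs = Y/(1 + k_d·θ_c) = 0.343 / (1 + 0.0481 × 15.9) = 0.343 / 1.765 = 0.1944 g VSS per g ultimate BOD removed.
Mass of ultimate BOD removed per day: Q(S₀ − S) = 1580 × 1086 g/m³ = 1717 kg/d.
Biomass synthesised: P_X = Y_obs × 1717 = 333.6 kg VSS/d.
Carbonaceous O₂ demand = substrate oxidised − cell-mass equivalent = 1717 − 1.42 × 333.6 = 1243 kg O₂/d.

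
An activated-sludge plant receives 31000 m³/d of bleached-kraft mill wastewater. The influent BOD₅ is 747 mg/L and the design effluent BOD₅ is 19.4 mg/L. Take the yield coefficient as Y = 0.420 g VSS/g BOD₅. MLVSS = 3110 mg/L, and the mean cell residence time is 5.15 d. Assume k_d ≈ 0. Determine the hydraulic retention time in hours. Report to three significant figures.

V·X = Y·Q·ΔS·θ_c gives V = 0.420 × 31000 × (747 − 19.4) × 5.15 / 3110 = 15687 m³.
HRT = V/Q = 15687 m³ / 31000 m³·d⁻¹ = 0.5060 d × 24 = 12.15 h.

τ ≈ 12.1 h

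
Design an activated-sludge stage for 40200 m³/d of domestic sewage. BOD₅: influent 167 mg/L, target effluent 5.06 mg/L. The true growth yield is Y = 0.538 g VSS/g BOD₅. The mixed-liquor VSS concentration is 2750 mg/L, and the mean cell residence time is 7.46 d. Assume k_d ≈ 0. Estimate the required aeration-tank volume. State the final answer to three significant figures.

Biomass mass balance (decay neglected): V·X = Y·Q·(S₀ − S)·θ_c, so V = 0.538 × 40200 × (167 − 5.06) × 7.46 / 2750 = 9501 m³.

V ≈ 9500 m³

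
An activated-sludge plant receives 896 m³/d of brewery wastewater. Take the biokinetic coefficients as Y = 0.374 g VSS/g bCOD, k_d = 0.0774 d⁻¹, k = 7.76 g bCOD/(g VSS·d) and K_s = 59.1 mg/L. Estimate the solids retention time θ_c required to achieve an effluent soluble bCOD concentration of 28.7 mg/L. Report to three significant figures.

From 1/θ_c = Y·k·S/(K_s + S) − k_d: Y·k·S/(K_s+S) = 0.374 × 7.76 × 28.7 / (59.1 + 28.7) = 0.9487 d⁻¹.
Then 1/θ_c = μ − k_d = 0.9487 − 0.0774 = 0.8713 d⁻¹, giving θ_c = 1.148 d.

θ_c ≈ 1.15 d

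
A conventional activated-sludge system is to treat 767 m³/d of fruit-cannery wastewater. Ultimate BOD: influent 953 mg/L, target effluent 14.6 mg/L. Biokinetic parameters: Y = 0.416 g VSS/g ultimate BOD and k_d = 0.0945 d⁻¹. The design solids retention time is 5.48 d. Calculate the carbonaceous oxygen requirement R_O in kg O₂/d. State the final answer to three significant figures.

Y_obs = Y / (1 + k_d θ_c) = 0.416 / (1 + 0.0945 × 5.48) = 0.416 / 1.518 = 0.2741.
Mass of ultimate BOD removed per day: Q(S₀ − S) = 767 × 938.4 g/m³ = 719.8 kg/d.
Net sludge production P_X = 0.2741 × 719.8 = 197.3 kg VSS/d.
R_O = Q·ΔS − 1.42 P_X = 719.8 − 280.1 = 439.6 kg O₂/d.

R_O ≈ 440 kg O₂/d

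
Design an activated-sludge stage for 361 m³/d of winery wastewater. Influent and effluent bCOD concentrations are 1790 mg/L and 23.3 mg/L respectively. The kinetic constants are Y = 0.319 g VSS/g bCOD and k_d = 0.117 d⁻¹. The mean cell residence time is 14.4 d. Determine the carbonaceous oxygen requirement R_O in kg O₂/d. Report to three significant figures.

The observed yield is Y_obs = Y/(1 + k_d·θ_c) = 0.319 / (1 + 0.117 × 14.4) = 0.319 / 2.685 = 0.1188 g VSS per g bCOD removed.
Mass of bCOD removed per day: Q(S₀ − S) = 361 × 1767 g/m³ = 637.8 kg/d.
Biomass synthesised: P_X = Y_obs × 637.8 = 75.78 kg VSS/d.
Carbonaceous O₂ demand = substrate oxidised − cell-mass equivalent = 637.8 − 1.42 × 75.78 = 530.2 kg O₂/d.

R_O ≈ 530 kg O₂/d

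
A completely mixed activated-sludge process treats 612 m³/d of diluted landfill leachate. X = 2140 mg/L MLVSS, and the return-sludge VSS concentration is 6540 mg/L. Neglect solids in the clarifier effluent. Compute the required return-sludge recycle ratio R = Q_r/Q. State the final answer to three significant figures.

Mass balance around the secondary clarifier (neglecting effluent solids): R = X / (X_r − X) = 2140 / (6540 − 2140) = 0.4864.

R ≈ 0.486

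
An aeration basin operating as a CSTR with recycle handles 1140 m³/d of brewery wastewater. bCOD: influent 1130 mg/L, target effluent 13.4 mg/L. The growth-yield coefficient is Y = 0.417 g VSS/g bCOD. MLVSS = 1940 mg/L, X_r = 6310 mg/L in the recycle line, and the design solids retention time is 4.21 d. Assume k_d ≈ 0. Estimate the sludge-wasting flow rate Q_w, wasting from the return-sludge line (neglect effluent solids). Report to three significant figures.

Q_w ≈ 84.1 m³/d

Biomass mass balance (decay neglected): V·X = Y·Q·(S₀ − S)·θ_c, so V = 0.417 × 1140 × (1130 − 13.4) × 4.21 / 1940 = 1152 m³.
Wasting from the return line (neglecting effluent solids): Q_w = V·X / (θ_c·X_r) = 1152 × 1940 / (4.21 × 6310) = 84.12 m³/d.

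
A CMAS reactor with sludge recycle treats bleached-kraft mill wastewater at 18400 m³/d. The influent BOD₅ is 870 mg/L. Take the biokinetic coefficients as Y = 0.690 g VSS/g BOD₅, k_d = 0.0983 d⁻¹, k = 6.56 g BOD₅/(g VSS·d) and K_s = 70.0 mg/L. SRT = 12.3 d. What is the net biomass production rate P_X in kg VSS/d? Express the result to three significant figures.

P_X ≈ 4980 kg VSS/d

Effluent substrate depends only on kinetics and SRT: S = K_s(1 + k_d θ_c) / [θ_c(Yk − k_d) − 1] = 70.0 × (1 + 0.0983 × 12.3) / [12.3 × (0.690 × 6.56 − 0.0983) − 1] = 154.6 / 53.47 = 2.892 mg/L.
Y_obs = Y / (1 + k_d θ_c) = 0.690 / (1 + 0.0983 × 12.3) = 0.690 / 2.209 = 0.3123.
Substrate removed = Q·(S₀ − S) = 18400 m³/d × (870 − 2.89) g/m³ = 1.6×10^7 g/d = 15955 kg/d.
Net biomass production P_X = Y_obs × Q·(S₀ − S) = 0.3123 × 15955 = 4983 kg VSS/d.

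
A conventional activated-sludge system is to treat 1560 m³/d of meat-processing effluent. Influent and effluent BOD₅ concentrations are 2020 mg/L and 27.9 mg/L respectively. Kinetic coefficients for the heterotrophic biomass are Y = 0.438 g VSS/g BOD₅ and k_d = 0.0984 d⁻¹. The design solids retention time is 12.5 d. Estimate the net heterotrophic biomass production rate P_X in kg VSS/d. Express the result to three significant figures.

Correct the yield for decay: Y_obs = Y/(1 + k_d θ_c) = 0.438 / (1 + 0.0984 × 12.5) = 0.438 / 2.230 = 0.1964.
Mass of BOD₅ removed per day: Q(S₀ − S) = 1560 × 1992 g/m³ = 3108 kg/d.
P_X = Y_obs · Q(S₀ − S) = 0.1964 × 3108 = 610.4 kg VSS/d.

P_X ≈ 610 kg VSS/d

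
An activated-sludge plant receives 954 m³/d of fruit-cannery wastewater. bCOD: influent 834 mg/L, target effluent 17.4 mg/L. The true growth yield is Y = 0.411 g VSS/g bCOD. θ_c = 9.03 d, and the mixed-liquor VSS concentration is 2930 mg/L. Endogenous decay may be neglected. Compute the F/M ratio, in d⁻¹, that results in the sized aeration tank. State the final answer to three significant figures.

With k_d = 0 the design equation reduces to V = Y Q (S₀−S) θ_c / X = 0.411 × 954 × (834 − 17.4) × 9.03 / 2930 = 986.8 m³.
F/M = Q·S₀ / (V·X) = 954 × 834 / (986.8 × 2930) = 0.2752 g bCOD·(g VSS·d)⁻¹.

F/M ≈ 0.275 d⁻¹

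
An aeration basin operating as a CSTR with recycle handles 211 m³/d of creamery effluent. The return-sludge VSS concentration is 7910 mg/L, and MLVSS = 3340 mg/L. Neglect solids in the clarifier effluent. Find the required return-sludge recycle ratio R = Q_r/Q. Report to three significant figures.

R ≈ 0.731

Solids balance on the clarifier gives (1+R)X = R·X_r, so R = X/(X_r − X) = 3340 / (7910 − 3340) = 0.7309.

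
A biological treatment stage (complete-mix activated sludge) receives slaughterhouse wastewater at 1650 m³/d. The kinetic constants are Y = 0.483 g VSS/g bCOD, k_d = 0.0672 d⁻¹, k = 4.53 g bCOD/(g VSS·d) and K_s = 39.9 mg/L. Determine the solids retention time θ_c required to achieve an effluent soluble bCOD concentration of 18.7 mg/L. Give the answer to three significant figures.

θ_c ≈ 1.58 d

At the target effluent, Y k S/(K_s+S) = 0.483×4.53×18.7/58.60 = 0.6982 d⁻¹.
Then 1/θ_c = μ − k_d = 0.6982 − 0.0672 = 0.6310 d⁻¹, giving θ_c = 1.585 d.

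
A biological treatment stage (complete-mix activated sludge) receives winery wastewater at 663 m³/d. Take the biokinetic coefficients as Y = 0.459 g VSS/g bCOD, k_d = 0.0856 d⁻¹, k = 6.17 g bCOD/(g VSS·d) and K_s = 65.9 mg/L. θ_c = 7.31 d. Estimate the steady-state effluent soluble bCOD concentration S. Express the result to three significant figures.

S ≈ 5.62 mg/L

From the Monod/SRT balance for a CMAS, S = K_s·(1+k_d θ_c)/[θ_c·(Y k − k_d) − 1] = 65.9 × (1 + 0.0856 × 7.31) / [7.31 × (0.459 × 6.17 − 0.0856) − 1] = 107.1 / 19.08 = 5.616 mg/L.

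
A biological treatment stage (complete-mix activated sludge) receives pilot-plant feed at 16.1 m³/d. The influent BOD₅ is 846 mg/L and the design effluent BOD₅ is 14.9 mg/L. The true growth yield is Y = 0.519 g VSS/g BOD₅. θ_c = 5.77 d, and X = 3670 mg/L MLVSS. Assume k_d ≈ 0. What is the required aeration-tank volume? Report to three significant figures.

Biomass mass balance (decay neglected): V·X = Y·Q·(S₀ − S)·θ_c, so V = 0.519 × 16.1 × (846 − 14.9) × 5.77 / 3670 = 10.92 m³.

V ≈ 10.9 m³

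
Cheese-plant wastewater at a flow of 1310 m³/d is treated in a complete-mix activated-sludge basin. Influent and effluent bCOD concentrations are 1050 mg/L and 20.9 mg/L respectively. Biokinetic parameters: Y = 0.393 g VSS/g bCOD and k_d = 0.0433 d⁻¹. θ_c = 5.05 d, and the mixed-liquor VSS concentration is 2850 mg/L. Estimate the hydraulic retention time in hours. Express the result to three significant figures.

From the SRT design equation V = Y Q (S₀−S) θ_c / [X (1 + k_d θ_c)] = 0.393 × 1310 × (1050 − 20.9) × 5.05 / [2850 × (1 + 0.0433 × 5.05)] = 2.68×10^6 / 3473 = 770.3 m³.
Hydraulic retention time τ = V/Q = 770.3 / 1310 = 0.5880 d = 14.11 h.

τ ≈ 14.1 h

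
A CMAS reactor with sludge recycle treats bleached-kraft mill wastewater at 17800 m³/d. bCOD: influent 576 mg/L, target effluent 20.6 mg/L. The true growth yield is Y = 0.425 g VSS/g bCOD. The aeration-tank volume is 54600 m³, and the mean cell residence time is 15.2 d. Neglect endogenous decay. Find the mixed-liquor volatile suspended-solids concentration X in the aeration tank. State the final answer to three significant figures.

X = Y·Q·ΔS·θ_c / V = 0.425 × 17800 × (576 − 20.6) × 15.2 / 54600 = 1170 mg/L.

X ≈ 1170 mg/L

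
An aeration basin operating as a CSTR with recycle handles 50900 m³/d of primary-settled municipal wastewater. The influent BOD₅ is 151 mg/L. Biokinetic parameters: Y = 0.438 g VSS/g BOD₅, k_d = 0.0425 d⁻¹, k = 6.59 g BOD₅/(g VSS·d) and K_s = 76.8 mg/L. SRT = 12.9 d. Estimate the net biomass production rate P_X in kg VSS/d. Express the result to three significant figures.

From the Monod/SRT balance for a CMAS, S = K_s·(1+k_d θ_c)/[θ_c·(Y k − k_d) − 1] = 76.8 × (1 + 0.0425 × 12.9) / [12.9 × (0.438 × 6.59 − 0.0425) − 1] = 118.9 / 35.69 = 3.332 mg/L.
Y_obs = Y / (1 + k_d θ_c) = 0.438 / (1 + 0.0425 × 12.9) = 0.438 / 1.548 = 0.2829.
ΔS = 151 − 3.33 = 147.7 mg/L, so the substrate removal rate is 50900 × 147.7/1000 = 7516 kg BOD₅/d.
Net biomass production P_X = Y_obs × Q·(S₀ − S) = 0.2829 × 7516 = 2126 kg VSS/d.

P_X ≈ 2130 kg VSS/d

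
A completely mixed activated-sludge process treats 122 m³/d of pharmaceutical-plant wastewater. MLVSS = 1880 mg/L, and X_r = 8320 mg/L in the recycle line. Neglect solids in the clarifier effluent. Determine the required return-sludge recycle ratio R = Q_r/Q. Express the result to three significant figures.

R ≈ 0.292

Mass balance around the secondary clarifier (neglecting effluent solids): R = X / (X_r − X) = 1880 / (8320 − 1880) = 0.2919.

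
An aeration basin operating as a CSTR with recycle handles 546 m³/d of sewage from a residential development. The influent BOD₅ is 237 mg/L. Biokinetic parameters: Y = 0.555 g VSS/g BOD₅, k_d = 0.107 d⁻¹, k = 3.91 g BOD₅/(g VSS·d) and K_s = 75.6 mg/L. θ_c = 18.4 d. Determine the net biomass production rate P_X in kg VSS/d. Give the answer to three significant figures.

P_X ≈ 23.6 kg VSS/d

From the Monod/SRT balance for a CMAS, S = K_s·(1+k_d θ_c)/[θ_c·(Y k − k_d) − 1] = 75.6 × (1 + 0.107 × 18.4) / [18.4 × (0.555 × 3.91 − 0.107) − 1] = 224.4 / 36.96 = 6.073 mg/L.
Y_obs = Y / (1 + k_d θ_c) = 0.555 / (1 + 0.107 × 18.4) = 0.555 / 2.969 = 0.1869.
ΔS = 237 − 6.07 = 230.9 mg/L, so the substrate removal rate is 546 × 230.9/1000 = 126.1 kg BOD₅/d.
So the net sludge growth is P_X = 0.1869 × 126.1 = 23.57 kg VSS/d.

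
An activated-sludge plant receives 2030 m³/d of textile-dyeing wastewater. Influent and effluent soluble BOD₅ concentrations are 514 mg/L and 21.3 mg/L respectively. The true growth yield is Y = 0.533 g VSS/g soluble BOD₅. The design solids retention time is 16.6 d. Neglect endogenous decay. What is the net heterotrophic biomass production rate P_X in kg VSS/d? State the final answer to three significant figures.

P_X ≈ 533 kg VSS/d

No decay correction is needed, so Y_obs = Y = 0.533.
Substrate removed = Q·(S₀ − S) = 2030 m³/d × (514 − 21.3) g/m³ = 1×10^6 g/d = 1000 kg/d.
Biomass produced: P_X = Y_obs·Q·ΔS = 0.5330 × 1000 ≈ 533.1 kg VSS/d.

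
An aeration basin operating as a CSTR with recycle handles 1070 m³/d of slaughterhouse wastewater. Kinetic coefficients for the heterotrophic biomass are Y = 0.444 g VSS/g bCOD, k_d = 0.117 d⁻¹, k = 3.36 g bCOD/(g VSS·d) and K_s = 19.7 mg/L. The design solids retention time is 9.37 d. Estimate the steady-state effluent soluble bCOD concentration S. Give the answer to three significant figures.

Effluent substrate depends only on kinetics and SRT: S = K_s(1 + k_d θ_c) / [θ_c(Yk − k_d) − 1] = 19.7 × (1 + 0.117 × 9.37) / [9.37 × (0.444 × 3.36 − 0.117) − 1] = 41.30 / 11.88 = 3.476 mg/L.

S ≈ 3.48 mg/L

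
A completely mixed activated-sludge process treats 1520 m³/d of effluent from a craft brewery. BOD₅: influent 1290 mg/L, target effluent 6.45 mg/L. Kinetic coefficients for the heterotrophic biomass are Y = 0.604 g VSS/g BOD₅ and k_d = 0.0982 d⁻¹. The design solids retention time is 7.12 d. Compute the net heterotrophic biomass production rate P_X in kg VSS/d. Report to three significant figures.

The observed yield is Y_obs = Y/(1 + k_d·θ_c) = 0.604 / (1 + 0.0982 × 7.12) = 0.604 / 1.699 = 0.3555 g VSS per g BOD₅ removed.
Mass of BOD₅ removed per day: Q(S₀ − S) = 1520 × 1284 g/m³ = 1951 kg/d.
P_X = Y_obs · Q(S₀ − S) = 0.3555 × 1951 = 693.5 kg VSS/d.

P_X ≈ 694 kg VSS/d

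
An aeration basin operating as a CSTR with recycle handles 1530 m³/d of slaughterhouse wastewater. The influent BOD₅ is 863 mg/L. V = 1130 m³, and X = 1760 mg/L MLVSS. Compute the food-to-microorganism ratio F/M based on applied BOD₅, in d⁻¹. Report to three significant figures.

F/M ≈ 0.664 d⁻¹

Food-to-microorganism ratio F/M = Q S₀ / (V X) = 1530 × 863 / (1130 × 1760) = 0.6639 d⁻¹.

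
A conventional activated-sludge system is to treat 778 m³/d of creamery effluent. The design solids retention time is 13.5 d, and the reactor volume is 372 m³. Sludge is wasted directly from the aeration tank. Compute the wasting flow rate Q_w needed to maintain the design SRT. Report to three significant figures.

Q_w ≈ 27.6 m³/d

For wasting at MLVSS concentration, Q_w = V/θ_c = 372.0/13.5 = 27.56 m³/d.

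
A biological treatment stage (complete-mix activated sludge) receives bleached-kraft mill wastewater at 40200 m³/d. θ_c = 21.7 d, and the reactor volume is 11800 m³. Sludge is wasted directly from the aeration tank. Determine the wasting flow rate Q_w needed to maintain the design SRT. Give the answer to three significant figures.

With mixed-liquor wasting, θ_c = V/Q_w, so Q_w = V/θ_c = 11800/21.7 = 543.8 m³/d.

Q_w ≈ 544 m³/d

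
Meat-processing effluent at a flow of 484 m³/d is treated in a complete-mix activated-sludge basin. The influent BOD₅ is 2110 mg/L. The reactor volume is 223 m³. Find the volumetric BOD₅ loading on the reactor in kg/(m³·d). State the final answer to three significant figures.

L_v = Q S₀ / V = 484 × 2110 × 10⁻³ / 223.0 = 4.580 kg/(m³·d).

L_v ≈ 4.58 kg BOD₅/(m³·d)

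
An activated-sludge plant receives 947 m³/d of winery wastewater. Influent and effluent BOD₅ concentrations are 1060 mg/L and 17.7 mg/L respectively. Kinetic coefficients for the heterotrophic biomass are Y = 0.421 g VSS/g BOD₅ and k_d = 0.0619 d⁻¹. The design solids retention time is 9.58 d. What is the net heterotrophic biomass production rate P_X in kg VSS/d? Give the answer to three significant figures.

The observed yield is Y_obs = Y/(1 + k_d·θ_c) = 0.421 / (1 + 0.0619 × 9.58) = 0.421 / 1.593 = 0.2643 g VSS per g BOD₅ removed.
ΔS = 1060 − 17.7 = 1042 mg/L, so the substrate removal rate is 947 × 1042/1000 = 987.1 kg BOD₅/d.
Net biomass production P_X = Y_obs × Q·(S₀ − S) = 0.2643 × 987.1 = 260.9 kg VSS/d.

P_X ≈ 261 kg VSS/d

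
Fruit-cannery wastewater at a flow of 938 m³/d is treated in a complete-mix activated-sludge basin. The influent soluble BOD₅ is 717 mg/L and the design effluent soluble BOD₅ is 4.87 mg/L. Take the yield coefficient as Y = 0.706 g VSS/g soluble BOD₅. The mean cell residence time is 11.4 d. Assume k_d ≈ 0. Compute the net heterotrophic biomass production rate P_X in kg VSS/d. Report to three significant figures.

With endogenous decay neglected, the observed yield equals the true yield: Y_obs = Y = 0.706 g VSS/g soluble BOD₅.
ΔS = 717 − 4.87 = 712.1 mg/L, so the substrate removal rate is 938 × 712.1/1000 = 668.0 kg soluble BOD₅/d.
So the net sludge growth is P_X = 0.7060 × 668.0 = 471.6 kg VSS/d.

P_X ≈ 472 kg VSS/d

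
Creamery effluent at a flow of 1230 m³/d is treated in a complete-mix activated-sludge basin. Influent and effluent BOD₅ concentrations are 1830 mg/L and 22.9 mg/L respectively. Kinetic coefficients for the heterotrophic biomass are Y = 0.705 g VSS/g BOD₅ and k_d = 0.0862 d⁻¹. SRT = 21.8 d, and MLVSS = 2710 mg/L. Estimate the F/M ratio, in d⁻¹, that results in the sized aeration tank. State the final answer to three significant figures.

F/M ≈ 0.190 d⁻¹

Rearranging the biomass balance for a CMAS with decay, V = Y·Q·ΔS·θ_c / [X·(1+k_d θ_c)] = 0.705 × 1230 × (1830 − 22.9) × 21.8 / [2710 × (1 + 0.0862 × 21.8)] = 3.42×10^7 / 7803 = 4378 m³.
F/M = applied load / biomass = Q·S₀/(V·X) = 1230 × 1830 / (4378 × 2710) = 0.1897 d⁻¹.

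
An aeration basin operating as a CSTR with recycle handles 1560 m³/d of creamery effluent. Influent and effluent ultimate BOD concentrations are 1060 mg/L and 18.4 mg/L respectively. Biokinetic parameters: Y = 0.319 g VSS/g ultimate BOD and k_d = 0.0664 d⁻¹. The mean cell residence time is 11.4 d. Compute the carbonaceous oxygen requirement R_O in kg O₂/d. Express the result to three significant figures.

Observed yield with endogenous decay: Y_obs = Y / (1 + k_d·θ_c) = 0.319 / (1 + 0.0664 × 11.4) = 0.319 / 1.757 = 0.1816 g VSS/g ultimate BOD.
ΔS = 1060 − 18.4 = 1042 mg/L, so the substrate removal rate is 1560 × 1042/1000 = 1625 kg ultimate BOD/d.
Net sludge production P_X = 0.1816 × 1625 = 295.0 kg VSS/d.
Carbonaceous O₂ demand = substrate oxidised − cell-mass equivalent = 1625 − 1.42 × 295.0 = 1206 kg O₂/d.

R_O ≈ 1210 kg O₂/d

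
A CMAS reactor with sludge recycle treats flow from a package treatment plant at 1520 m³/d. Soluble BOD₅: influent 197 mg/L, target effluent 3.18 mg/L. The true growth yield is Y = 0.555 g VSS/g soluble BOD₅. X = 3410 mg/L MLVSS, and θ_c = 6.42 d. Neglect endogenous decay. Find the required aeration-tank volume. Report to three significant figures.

V ≈ 308 m³

With k_d = 0 the design equation reduces to V = Y Q (S₀−S) θ_c / X = 0.555 × 1520 × (197 − 3.18) × 6.42 / 3410 = 307.8 m³.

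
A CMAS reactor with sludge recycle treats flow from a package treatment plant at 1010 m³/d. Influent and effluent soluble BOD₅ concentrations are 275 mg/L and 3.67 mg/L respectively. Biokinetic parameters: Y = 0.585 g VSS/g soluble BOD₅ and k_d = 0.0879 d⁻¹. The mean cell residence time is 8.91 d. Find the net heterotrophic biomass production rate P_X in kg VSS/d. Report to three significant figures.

Correct the yield for decay: Y_obs = Y/(1 + k_d θ_c) = 0.585 / (1 + 0.0879 × 8.91) = 0.585 / 1.783 = 0.3281.
Substrate removed = Q·(S₀ − S) = 1010 m³/d × (275 − 3.67) g/m³ = 2.74×10^5 g/d = 274.0 kg/d.
P_X = Y_obs · Q(S₀ − S) = 0.3281 × 274.0 = 89.90 kg VSS/d.

P_X ≈ 89.9 kg VSS/d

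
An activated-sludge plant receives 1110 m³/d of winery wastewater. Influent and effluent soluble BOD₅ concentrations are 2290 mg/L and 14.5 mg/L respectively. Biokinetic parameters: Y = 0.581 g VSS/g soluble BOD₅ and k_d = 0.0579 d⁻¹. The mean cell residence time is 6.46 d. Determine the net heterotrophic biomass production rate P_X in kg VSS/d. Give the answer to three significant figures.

P_X ≈ 1070 kg VSS/d

Correct the yield for decay: Y_obs = Y/(1 + k_d θ_c) = 0.581 / (1 + 0.0579 × 6.46) = 0.581 / 1.374 = 0.4228.
Mass of soluble BOD₅ removed per day: Q(S₀ − S) = 1110 × 2276 g/m³ = 2526 kg/d.
Net biomass production P_X = Y_obs × Q·(S₀ − S) = 0.4228 × 2526 = 1068 kg VSS/d.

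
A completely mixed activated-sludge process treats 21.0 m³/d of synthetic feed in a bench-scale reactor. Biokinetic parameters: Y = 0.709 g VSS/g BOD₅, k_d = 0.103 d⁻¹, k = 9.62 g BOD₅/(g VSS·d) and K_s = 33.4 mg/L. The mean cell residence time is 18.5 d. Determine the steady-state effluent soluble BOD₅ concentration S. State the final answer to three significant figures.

S ≈ 0.787 mg/L

For a completely mixed reactor with recycle the Lawrence–McCarty relation gives S = K_s·(1 + k_d·θ_c) / [θ_c·(Y·k − k_d) − 1] = 33.4 × (1 + 0.103 × 18.5) / [18.5 × (0.709 × 9.62 − 0.103) − 1] = 97.04 / 123.3 = 0.7872 mg/L.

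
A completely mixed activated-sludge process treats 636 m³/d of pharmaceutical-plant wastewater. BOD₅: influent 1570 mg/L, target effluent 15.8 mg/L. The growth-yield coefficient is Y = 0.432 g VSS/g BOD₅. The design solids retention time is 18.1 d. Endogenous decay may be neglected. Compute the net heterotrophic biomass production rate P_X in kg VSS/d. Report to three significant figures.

P_X ≈ 427 kg VSS/d

No decay correction is needed, so Y_obs = Y = 0.432.
ΔS = 1570 − 15.8 = 1554 mg/L, so the substrate removal rate is 636 × 1554/1000 = 988.5 kg BOD₅/d.
Biomass produced: P_X = Y_obs·Q·ΔS = 0.4320 × 988.5 ≈ 427.0 kg VSS/d.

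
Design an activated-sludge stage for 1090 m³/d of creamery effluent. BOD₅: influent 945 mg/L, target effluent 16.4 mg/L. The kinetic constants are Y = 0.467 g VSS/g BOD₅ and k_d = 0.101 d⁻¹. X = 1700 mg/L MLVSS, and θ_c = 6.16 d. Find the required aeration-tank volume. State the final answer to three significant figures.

V ≈ 1060 m³

Rearranging the biomass balance for a CMAS with decay, V = Y·Q·ΔS·θ_c / [X·(1+k_d θ_c)] = 0.467 × 1090 × (945 − 16.4) × 6.16 / [1700 × (1 + 0.101 × 6.16)] = 2.91×10^6 / 2758 = 1056 m³.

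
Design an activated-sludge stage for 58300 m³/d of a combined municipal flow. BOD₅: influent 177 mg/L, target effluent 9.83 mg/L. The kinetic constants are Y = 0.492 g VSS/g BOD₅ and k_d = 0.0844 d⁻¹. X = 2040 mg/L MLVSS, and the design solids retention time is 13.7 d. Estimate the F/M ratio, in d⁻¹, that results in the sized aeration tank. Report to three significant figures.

Steady-state biomass mass balance: V·X·(1 + k_d·θ_c) = Y·Q·(S₀ − S)·θ_c, so V = 0.492 × 58300 × (177 − 9.83) × 13.7 / [2040 × (1 + 0.0844 × 13.7)] = 6.57×10^7 / 4399 = 14934 m³.
F/M = applied load / biomass = Q·S₀/(V·X) = 58300 × 177 / (14934 × 2040) = 0.3387 d⁻¹.

F/M ≈ 0.339 d⁻¹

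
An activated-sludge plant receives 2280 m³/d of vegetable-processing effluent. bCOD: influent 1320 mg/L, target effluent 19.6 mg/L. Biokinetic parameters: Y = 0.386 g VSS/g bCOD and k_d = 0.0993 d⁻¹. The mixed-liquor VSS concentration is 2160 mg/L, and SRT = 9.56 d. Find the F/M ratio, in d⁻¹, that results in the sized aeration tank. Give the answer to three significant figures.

From the SRT design equation V = Y Q (S₀−S) θ_c / [X (1 + k_d θ_c)] = 0.386 × 2280 × (1320 − 19.6) × 9.56 / [2160 × (1 + 0.0993 × 9.56)] = 1.09×10^7 / 4211 = 2599 m³.
Food-to-microorganism ratio F/M = Q S₀ / (V X) = 2280 × 1320 / (2599 × 2160) = 0.5362 d⁻¹.

F/M ≈ 0.536 d⁻¹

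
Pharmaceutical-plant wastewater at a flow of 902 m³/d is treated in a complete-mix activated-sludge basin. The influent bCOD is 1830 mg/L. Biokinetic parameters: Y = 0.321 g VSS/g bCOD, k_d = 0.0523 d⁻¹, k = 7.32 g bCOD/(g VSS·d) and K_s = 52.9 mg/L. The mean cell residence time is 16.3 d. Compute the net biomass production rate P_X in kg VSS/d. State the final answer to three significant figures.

From the Monod/SRT balance for a CMAS, S = K_s·(1+k_d θ_c)/[θ_c·(Y k − k_d) − 1] = 52.9 × (1 + 0.0523 × 16.3) / [16.3 × (0.321 × 7.32 − 0.0523) − 1] = 98.00 / 36.45 = 2.689 mg/L.
Observed yield with endogenous decay: Y_obs = Y / (1 + k_d·θ_c) = 0.321 / (1 + 0.0523 × 16.3) = 0.321 / 1.852 = 0.1733 g VSS/g bCOD.
Substrate removed = Q·(S₀ − S) = 902 m³/d × (1830 − 2.69) g/m³ = 1.65×10^6 g/d = 1648 kg/d.
So the net sludge growth is P_X = 0.1733 × 1648 = 285.6 kg VSS/d.

P_X ≈ 286 kg VSS/d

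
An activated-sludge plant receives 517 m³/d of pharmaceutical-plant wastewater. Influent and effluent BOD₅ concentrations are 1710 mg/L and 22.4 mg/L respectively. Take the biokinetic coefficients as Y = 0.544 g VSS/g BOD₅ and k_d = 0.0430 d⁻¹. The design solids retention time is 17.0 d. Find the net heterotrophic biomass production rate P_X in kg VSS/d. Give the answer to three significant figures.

The observed yield is Y_obs = Y/(1 + k_d·θ_c) = 0.544 / (1 + 0.0430 × 17.0) = 0.544 / 1.731 = 0.3143 g VSS per g BOD₅ removed.
Mass of BOD₅ removed per day: Q(S₀ − S) = 517 × 1688 g/m³ = 872.5 kg/d.
Net biomass production P_X = Y_obs × Q·(S₀ − S) = 0.3143 × 872.5 = 274.2 kg VSS/d.

P_X ≈ 274 kg VSS/d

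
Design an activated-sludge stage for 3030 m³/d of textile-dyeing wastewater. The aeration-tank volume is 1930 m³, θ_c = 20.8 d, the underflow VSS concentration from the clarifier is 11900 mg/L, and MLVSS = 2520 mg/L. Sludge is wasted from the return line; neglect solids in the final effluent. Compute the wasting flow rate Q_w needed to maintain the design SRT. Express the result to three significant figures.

Q_w = (V·X)/(θ_c X_r) = 1930 × 2520 / (20.8 × 11900) = 19.65 m³/d.

Q_w ≈ 19.6 m³/d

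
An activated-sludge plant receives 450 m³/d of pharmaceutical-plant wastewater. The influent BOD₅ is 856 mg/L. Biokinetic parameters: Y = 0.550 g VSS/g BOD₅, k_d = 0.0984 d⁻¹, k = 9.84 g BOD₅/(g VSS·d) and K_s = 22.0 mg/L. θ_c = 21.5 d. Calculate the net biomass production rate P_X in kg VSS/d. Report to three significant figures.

P_X ≈ 68.0 kg VSS/d

From the Monod/SRT balance for a CMAS, S = K_s·(1+k_d θ_c)/[θ_c·(Y k − k_d) − 1] = 22.0 × (1 + 0.0984 × 21.5) / [21.5 × (0.550 × 9.84 − 0.0984) − 1] = 68.54 / 113.2 = 0.6053 mg/L.
Observed yield with endogenous decay: Y_obs = Y / (1 + k_d·θ_c) = 0.550 / (1 + 0.0984 × 21.5) = 0.550 / 3.116 = 0.1765 g VSS/g BOD₅.
Mass of BOD₅ removed per day: Q(S₀ − S) = 450 × 855.4 g/m³ = 384.9 kg/d.
Net biomass production P_X = Y_obs × Q·(S₀ − S) = 0.1765 × 384.9 = 67.95 kg VSS/d.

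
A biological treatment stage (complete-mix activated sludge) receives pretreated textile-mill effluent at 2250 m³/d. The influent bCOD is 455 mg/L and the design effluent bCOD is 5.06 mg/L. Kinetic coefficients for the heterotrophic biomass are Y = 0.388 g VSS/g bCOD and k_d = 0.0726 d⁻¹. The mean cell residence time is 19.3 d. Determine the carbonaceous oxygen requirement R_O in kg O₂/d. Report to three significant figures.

Correct the yield for decay: Y_obs = Y/(1 + k_d θ_c) = 0.388 / (1 + 0.0726 × 19.3) = 0.388 / 2.401 = 0.1616.
Mass of bCOD removed per day: Q(S₀ − S) = 2250 × 449.9 g/m³ = 1012 kg/d.
Biomass synthesised: P_X = Y_obs × 1012 = 163.6 kg VSS/d.
R_O = Q·ΔS − 1.42 P_X = 1012 − 232.3 = 780.1 kg O₂/d.

R_O ≈ 780 kg O₂/d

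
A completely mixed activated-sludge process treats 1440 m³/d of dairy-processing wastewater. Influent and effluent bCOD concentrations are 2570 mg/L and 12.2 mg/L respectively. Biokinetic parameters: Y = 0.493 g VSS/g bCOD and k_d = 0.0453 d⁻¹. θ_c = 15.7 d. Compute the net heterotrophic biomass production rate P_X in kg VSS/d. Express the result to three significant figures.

Correct the yield for decay: Y_obs = Y/(1 + k_d θ_c) = 0.493 / (1 + 0.0453 × 15.7) = 0.493 / 1.711 = 0.2881.
Substrate removed = Q·(S₀ − S) = 1440 m³/d × (2570 − 12.2) g/m³ = 3.68×10^6 g/d = 3683 kg/d.
Biomass produced: P_X = Y_obs·Q·ΔS = 0.2881 × 3683 ≈ 1061 kg VSS/d.

P_X ≈ 1060 kg VSS/d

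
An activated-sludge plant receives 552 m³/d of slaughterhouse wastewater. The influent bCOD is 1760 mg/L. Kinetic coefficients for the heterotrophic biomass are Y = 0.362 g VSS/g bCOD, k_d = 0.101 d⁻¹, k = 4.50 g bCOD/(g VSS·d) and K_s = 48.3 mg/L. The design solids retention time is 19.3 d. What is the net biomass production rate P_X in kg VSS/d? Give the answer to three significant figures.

P_X ≈ 119 kg VSS/d

From the Monod/SRT balance for a CMAS, S = K_s·(1+k_d θ_c)/[θ_c·(Y k − k_d) − 1] = 48.3 × (1 + 0.101 × 19.3) / [19.3 × (0.362 × 4.50 − 0.101) − 1] = 142.5 / 28.49 = 5.000 mg/L.
Observed yield with endogenous decay: Y_obs = Y / (1 + k_d·θ_c) = 0.362 / (1 + 0.101 × 19.3) = 0.362 / 2.949 = 0.1227 g VSS/g bCOD.
Substrate removed = Q·(S₀ − S) = 552 m³/d × (1760 − 5.00) g/m³ = 9.69×10^5 g/d = 968.8 kg/d.
So the net sludge growth is P_X = 0.1227 × 968.8 = 118.9 kg VSS/d.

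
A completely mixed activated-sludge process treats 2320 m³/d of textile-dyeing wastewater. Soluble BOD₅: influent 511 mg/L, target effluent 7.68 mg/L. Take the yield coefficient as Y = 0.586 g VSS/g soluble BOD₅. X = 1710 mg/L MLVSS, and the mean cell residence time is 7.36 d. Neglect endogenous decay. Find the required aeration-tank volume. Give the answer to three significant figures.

V ≈ 2950 m³

V·X = Y·Q·ΔS·θ_c gives V = 0.586 × 2320 × (511 − 7.68) × 7.36 / 1710 = 2945 m³.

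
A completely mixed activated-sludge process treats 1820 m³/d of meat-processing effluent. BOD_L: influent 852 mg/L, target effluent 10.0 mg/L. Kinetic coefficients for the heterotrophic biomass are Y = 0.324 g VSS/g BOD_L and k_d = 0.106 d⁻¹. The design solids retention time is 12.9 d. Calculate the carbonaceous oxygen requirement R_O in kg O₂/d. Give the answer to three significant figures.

R_O ≈ 1230 kg O₂/d

Y_obs = Y / (1 + k_d θ_c) = 0.324 / (1 + 0.106 × 12.9) = 0.324 / 2.367 = 0.1369.
Q·(S₀ − S) = 1820 × (852 − 10.0) × 10⁻³ = 1532 kg/d removed.
Biomass synthesised: P_X = Y_obs × 1532 = 209.7 kg VSS/d.
R_O = Q·ΔS − 1.42 P_X = 1532 − 297.8 = 1235 kg O₂/d.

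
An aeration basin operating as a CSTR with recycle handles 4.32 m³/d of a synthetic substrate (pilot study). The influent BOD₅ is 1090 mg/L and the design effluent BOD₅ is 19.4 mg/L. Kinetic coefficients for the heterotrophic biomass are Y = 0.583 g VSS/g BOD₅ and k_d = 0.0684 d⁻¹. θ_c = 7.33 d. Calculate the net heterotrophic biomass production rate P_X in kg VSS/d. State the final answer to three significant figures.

P_X ≈ 1.80 kg VSS/d

Y_obs = Y / (1 + k_d θ_c) = 0.583 / (1 + 0.0684 × 7.33) = 0.583 / 1.501 = 0.3883.
Mass of BOD₅ removed per day: Q(S₀ − S) = 4.32 × 1071 g/m³ = 4.625 kg/d.
Biomass produced: P_X = Y_obs·Q·ΔS = 0.3883 × 4.625 ≈ 1.796 kg VSS/d.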